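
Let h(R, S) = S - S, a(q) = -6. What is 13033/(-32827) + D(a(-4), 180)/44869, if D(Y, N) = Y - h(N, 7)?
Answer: -584974639/1472914663 ≈ -0.39715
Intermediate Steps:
h(R, S) = 0
D(Y, N) = Y (D(Y, N) = Y - 1*0 = Y + 0 = Y)
13033/(-32827) + D(a(-4), 180)/44869 = 13033/(-32827) - 6/44869 = 13033*(-1/32827) - 6*1/44869 = -13033/32827 - 6/44869 = -584974639/1472914663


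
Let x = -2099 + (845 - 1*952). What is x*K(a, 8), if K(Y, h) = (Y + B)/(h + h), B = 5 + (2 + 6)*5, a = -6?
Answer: -43017/8 ≈ -5377.1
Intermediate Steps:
B = 45 (B = 5 + 8*5 = 5 + 40 = 45)
K(Y, h) = (45 + Y)/(2*h) (K(Y, h) = (Y + 45)/(h + h) = (45 + Y)/((2*h)) = (45 + Y)*(1/(2*h)) = (45 + Y)/(2*h))
x = -2206 (x = -2099 + (845 - 952) = -2099 - 107 = -2206)
x*K(a, 8) = -1103*(45 - 6)/8 = -1103*39/8 = -2206*39/16 = -43017/8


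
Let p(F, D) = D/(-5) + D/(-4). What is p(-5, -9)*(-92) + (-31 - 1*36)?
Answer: -2198/5 ≈ -439.60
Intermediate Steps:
p(F, D) = -9*D/20 (p(F, D) = D*(-⅕) + D*(-¼) = -D/5 - D/4 = -9*D/20)
p(-5, -9)*(-92) + (-31 - 1*36) = -9/20*(-9)*(-92) + (-31 - 1*36) = (81/20)*(-92) + (-31 - 36) = -1863/5 - 67 = -2198/5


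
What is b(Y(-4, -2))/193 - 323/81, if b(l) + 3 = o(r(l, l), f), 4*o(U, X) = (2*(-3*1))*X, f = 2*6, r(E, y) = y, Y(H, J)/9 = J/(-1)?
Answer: -64040/15633 ≈ -4.0965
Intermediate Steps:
Y(H, J) = -9*J (Y(H, J) = 9*(J/(-1)) = 9*(J*(-1)) = 9*(-J) = -9*J)
f = 12
o(U, X) = -3*X/2 (o(U, X) = ((2*(-3*1))*X)/4 = ((2*(-3))*X)/4 = (-6*X)/4 = -3*X/2)
b(l) = -21 (b(l) = -3 - 3/2*12 = -3 - 18 = -21)
b(Y(-4, -2))/193 - 323/81 = -21/193 - 323/81 = -64040/15633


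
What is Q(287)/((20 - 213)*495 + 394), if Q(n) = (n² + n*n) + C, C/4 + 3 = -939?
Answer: -160970/95141 ≈ -1.6919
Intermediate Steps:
C = -3768 (C = -12 + 4*(-939) = -12 - 3756 = -3768)
Q(n) = -3768 + 2*n² (Q(n) = (n² + n*n) - 3768 = (n² + n²) - 3768 = 2*n² - 3768 = -3768 + 2*n²)
Q(287)/((20 - 213)*495 + 394) = (-3768 + 2*287²)/((20 - 213)*495 + 394) = (-3768 + 2*82369)/(-193*495 + 394) = (-3768 + 164738)/(-95535 + 394) = 160970/(-95141) = 160970*(-1/95141) = -160970/95141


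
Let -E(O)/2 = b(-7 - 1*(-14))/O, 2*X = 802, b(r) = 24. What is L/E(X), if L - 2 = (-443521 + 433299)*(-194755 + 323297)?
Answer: 263448242561/24 ≈ 1.0977e+10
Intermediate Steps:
X = 401 (X = (1/2)*802 = 401)
E(O) = -48/O
L = -1313956322 (L = 2 + (-443521 + 433299)*(-194755 + 323297) = 2 - 10222*128542 = 2 - 1313956324 = -1313956322)
L/E(X) = -1313956322/((-48/401)) = -1313956322/((-48*1/401)) = -1313956322/(-48/401) = -1313956322*(-401/48) = 263448242561/24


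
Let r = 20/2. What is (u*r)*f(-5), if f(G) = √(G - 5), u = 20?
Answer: 200*I*√10 ≈ 632.46*I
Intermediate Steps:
f(G) = √(-5 + G)
r = 10 (r = 20*(½) = 10)
(u*r)*f(-5) = (20*10)*√(-5 - 5) = 200*√(-10) = 200*(I*√10) = 200*I*√10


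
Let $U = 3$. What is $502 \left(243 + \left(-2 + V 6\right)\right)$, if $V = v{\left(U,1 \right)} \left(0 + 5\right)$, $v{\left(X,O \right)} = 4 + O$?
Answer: $196282$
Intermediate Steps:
$V = 25$ ($V = \left(4 + 1\right) \left(0 + 5\right) = 5 \cdot 5 = 25$)
$502 \left(243 + \left(-2 + V 6\right)\right) = 502 \left(243 + \left(-2 + 25 \cdot 6\right)\right) = 502 \left(243 + \left(-2 + 150\right)\right) = 502 \left(243 + 148\right) = 502 \cdot 391 = 196282$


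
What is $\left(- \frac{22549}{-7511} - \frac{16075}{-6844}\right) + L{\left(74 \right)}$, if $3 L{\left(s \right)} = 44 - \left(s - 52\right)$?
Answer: $\frac{67452079}{5317788} \approx 12.684$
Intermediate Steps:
$L{\left(s \right)} = 32 - \frac{s}{3}$ ($L{\left(s \right)} = \frac{44 - \left(s - 52\right)}{3} = \frac{44 - \left(-52 + s\right)}{3} = \frac{96 - s}{3} = 32 - \frac{s}{3}$)
$\left(- \frac{22549}{-7511} - \frac{16075}{-6844}\right) + L{\left(74 \right)} = \left(- \frac{22549}{-7511} - \frac{16075}{-6844}\right) + \left(32 - \frac{74}{3}\right) = \left(\left(-22549\right) \left(- \frac{1}{7511}\right) - - \frac{16075}{6844}\right) + \left(32 - \frac{74}{3}\right) = \left(\frac{22549}{7511} + \frac{16075}{6844}\right) + \frac{22}{3} = \frac{9484989}{1772596} + \frac{22}{3} = \frac{67452079}{5317788}$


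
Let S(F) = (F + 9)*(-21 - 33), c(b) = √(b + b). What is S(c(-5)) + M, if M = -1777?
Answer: -2263 - 54*I*√10 ≈ -2263.0 - 170.76*I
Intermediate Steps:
c(b) = √2*√b (c(b) = √(2*b) = √2*√b)
S(F) = -486 - 54*F (S(F) = (9 + F)*(-54) = -486 - 54*F)
S(c(-5)) + M = (-486 - 54*√2*√(-5)) - 1777 = (-486 - 54*√2*I*√5) - 1777 = (-486 - 54*I*√10) - 1777 = -2263 - 54*I*√10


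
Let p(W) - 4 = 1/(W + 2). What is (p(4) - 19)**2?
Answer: 7921/36 ≈ 220.03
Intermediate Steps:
p(W) = 4 + 1/(2 + W) (p(W) = 4 + 1/(W + 2) = 4 + 1/(2 + W))
(p(4) - 19)**2 = ((9 + 4*4)/(2 + 4) - 19)**2 = ((9 + 16)/6 - 19)**2 = ((1/6)*25 - 19)**2 = (25/6 - 19)**2 = (-89/6)**2 = 7921/36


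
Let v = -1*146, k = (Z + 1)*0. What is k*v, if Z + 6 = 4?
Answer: 0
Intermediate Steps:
Z = -2 (Z = -6 + 4 = -2)
k = 0 (k = (-2 + 1)*0 = -1*0 = 0)
v = -146
k*v = 0*(-146) = 0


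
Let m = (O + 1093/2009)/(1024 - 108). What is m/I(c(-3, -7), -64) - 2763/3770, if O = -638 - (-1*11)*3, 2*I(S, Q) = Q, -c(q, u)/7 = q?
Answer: -4941528327/6937719880 ≈ -0.71227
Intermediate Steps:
c(q, u) = -7*q
I(S, Q) = Q/2
O = -605 (O = -638 - (-11)*3 = -638 - 1*(-33) = -638 + 33 = -605)
m = -303588/460061 (m = (-605 + 1093/2009)/(1024 - 108) = (-605 + 1093*(1/2009))/916 = (-605 + 1093/2009)*(1/916) = -1214352/2009*1/916 = -303588/460061 ≈ -0.65989)
m/I(c(-3, -7), -64) - 2763/3770 = -303588/(460061*((1/2)*(-64))) - 2763/3770 = -303588/460061/(-32) - 2763*1/3770 = -303588/460061*(-1/32) - 2763/3770 = 75897/3680488 - 2763/3770 = -4941528327/6937719880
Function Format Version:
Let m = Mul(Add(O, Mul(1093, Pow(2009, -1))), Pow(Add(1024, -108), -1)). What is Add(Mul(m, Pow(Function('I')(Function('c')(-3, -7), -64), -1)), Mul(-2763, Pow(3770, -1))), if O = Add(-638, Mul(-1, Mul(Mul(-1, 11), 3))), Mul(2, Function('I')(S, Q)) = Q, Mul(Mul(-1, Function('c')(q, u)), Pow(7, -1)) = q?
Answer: Rational(-4941528327, 6937719880) ≈ -0.71227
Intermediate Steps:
Function('c')(q, u) = Mul(-7, q)
Function('I')(S, Q) = Mul(Rational(1, 2), Q)
O = -605 (O = Add(-638, Mul(-1, Mul(-11, 3))) = Add(-638, Mul(-1, -33)) = Add(-638, 33) = -605)
m = Rational(-303588, 460061) (m = Mul(Add(-605, Mul(1093, Pow(2009, -1))), Pow(Add(1024, -108), -1)) = Mul(Add(-605, Mul(1093, Rational(1, 2009))), Pow(916, -1)) = Mul(Add(-605, Rational(1093, 2009)), Rational(1, 916)) = Mul(Rational(-1214352, 2009), Rational(1, 916)) = Rational(-303588, 460061) ≈ -0.65989)
Add(Mul(m, Pow(Function('I')(Function('c')(-3, -7), -64), -1)), Mul(-2763, Pow(3770, -1))) = Add(Mul(Rational(-303588, 460061), Pow(Mul(Rational(1, 2), -64), -1)), Mul(-2763, Pow(3770, -1))) = Add(Mul(Rational(-303588, 460061), Pow(-32, -1)), Mul(-2763, Rational(1, 3770))) = Add(Mul(Rational(-303588, 460061), Rational(-1, 32)), Rational(-2763, 3770)) = Add(Rational(75897, 3680488), Rational(-2763, 3770)) = Rational(-4941528327, 6937719880)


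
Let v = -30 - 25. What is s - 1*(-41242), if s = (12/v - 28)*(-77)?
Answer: 217074/5 ≈ 43415.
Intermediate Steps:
v = -55
s = 10864/5 (s = (12/(-55) - 28)*(-77) = (12*(-1/55) - 28)*(-77) = (-12/55 - 28)*(-77) = -1552/55*(-77) = 10864/5 ≈ 2172.8)
s - 1*(-41242) = 10864/5 - 1*(-41242) = 10864/5 + 41242 = 217074/5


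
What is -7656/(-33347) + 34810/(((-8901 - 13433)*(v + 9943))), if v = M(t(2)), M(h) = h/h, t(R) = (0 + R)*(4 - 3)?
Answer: 849577420553/3703005876856 ≈ 0.22943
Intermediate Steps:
t(R) = R (t(R) = R*1 = R)
M(h) = 1
v = 1
-7656/(-33347) + 34810/(((-8901 - 13433)*(v + 9943))) = -7656/(-33347) + 34810/(((-8901 - 13433)*(1 + 9943))) = -7656*(-1/33347) + 34810/((-22334*9944)) = 7656/33347 + 34810/(-222089296) = 7656/33347 + 34810*(-1/222089296) = 7656/33347 - 17405/111044648 = 849577420553/3703005876856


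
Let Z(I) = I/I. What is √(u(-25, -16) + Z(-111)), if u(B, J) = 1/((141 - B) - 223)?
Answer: 2*√798/57 ≈ 0.99119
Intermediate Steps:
Z(I) = 1
u(B, J) = 1/(-82 - B)
√(u(-25, -16) + Z(-111)) = √(-1/(82 - 25) + 1) = √(-1/57 + 1) = √(56/57) = 2*√798/57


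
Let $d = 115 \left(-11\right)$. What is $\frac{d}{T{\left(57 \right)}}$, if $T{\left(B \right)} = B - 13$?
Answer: $- \frac{115}{4} \approx -28.75$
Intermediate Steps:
$T{\left(B \right)} = -13 + B$
$d = -1265$
$\frac{d}{T{\left(57 \right)}} = - \frac{1265}{-13 + 57} = - \frac{1265}{44} = \left(-1265\right) \frac{1}{44} = - \frac{115}{4}$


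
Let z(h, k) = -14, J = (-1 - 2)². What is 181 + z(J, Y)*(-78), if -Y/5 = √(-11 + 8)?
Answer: 1273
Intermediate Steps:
J = 9 (J = (-3)² = 9)
Y = -5*I*√3 (Y = -5*√(-11 + 8) = -5*I*√3 ≈ -8.6602*I)
181 + z(J, Y)*(-78) = 181 - 14*(-78) = 181 + 1092 = 1273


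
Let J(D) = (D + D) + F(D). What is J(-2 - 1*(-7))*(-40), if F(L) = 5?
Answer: -600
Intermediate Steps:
J(D) = 5 + 2*D (J(D) = (D + D) + 5 = 2*D + 5 = 5 + 2*D)
J(-2 - 1*(-7))*(-40) = (5 + 2*(-2 - 1*(-7)))*(-40) = (5 + 2*(-2 + 7))*(-40) = (5 + 2*5)*(-40) = (5 + 10)*(-40) = 15*(-40) = -600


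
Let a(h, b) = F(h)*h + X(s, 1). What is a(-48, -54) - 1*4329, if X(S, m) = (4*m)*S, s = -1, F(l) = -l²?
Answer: 106259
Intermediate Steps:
X(S, m) = 4*S*m
a(h, b) = -4 - h³ (a(h, b) = (-h²)*h + 4*(-1)*1 = -h³ - 4 = -4 - h³)
a(-48, -54) - 1*4329 = (-4 - 1*(-48)³) - 1*4329 = (-4 - 1*(-110592)) - 4329 = (-4 + 110592) - 4329 = 110588 - 4329 = 106259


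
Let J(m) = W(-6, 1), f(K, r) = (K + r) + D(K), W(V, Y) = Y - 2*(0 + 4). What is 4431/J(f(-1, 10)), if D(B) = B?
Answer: -633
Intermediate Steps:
W(V, Y) = -8 + Y (W(V, Y) = Y - 2*4 = Y - 8 = -8 + Y)
f(K, r) = r + 2*K (f(K, r) = (K + r) + K = r + 2*K)
J(m) = -7 (J(m) = -8 + 1 = -7)
4431/J(f(-1, 10)) = 4431/(-7) = 4431*(-⅐) = -633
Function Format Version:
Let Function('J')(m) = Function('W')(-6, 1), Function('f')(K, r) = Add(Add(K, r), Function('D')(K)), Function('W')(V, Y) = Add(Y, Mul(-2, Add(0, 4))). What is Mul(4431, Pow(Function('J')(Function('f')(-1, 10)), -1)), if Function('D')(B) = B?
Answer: -633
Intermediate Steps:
Function('W')(V, Y) = Add(-8, Y) (Function('W')(V, Y) = Add(Y, Mul(-2, 4)) = Add(Y, -8) = Add(-8, Y))
Function('f')(K, r) = Add(r, Mul(2, K)) (Function('f')(K, r) = Add(Add(K, r), K) = Add(r, Mul(2, K)))
Function('J')(m) = -7 (Function('J')(m) = Add(-8, 1) = -7)
Mul(4431, Pow(Function('J')(Function('f')(-1, 10)), -1)) = Mul(4431, Pow(-7, -1)) = Mul(4431, Rational(-1, 7)) = -633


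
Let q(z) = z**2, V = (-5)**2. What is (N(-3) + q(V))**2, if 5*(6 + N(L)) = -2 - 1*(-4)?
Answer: 9591409/25 ≈ 3.8366e+5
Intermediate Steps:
N(L) = -28/5 (N(L) = -6 + (-2 - 1*(-4))/5 = -6 + (-2 + 4)/5 = -6 + (1/5)*2 = -6 + 2/5 = -28/5)
V = 25
(N(-3) + q(V))**2 = (-28/5 + 25**2)**2 = (-28/5 + 625)**2 = (3097/5)**2 = 9591409/25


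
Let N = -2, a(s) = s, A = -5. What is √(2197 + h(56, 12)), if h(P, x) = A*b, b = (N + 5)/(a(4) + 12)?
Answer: √35137/4 ≈ 46.862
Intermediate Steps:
b = 3/16 (b = (-2 + 5)/(4 + 12) = 3/16 ≈ 0.18750)
h(P, x) = -15/16 (h(P, x) = -5*3/16 = -15/16)
√(2197 + h(56, 12)) = √(2197 - 15/16) = √(35137/16) = √35137/4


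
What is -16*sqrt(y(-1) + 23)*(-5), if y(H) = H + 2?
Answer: 160*sqrt(6) ≈ 391.92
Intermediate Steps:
y(H) = 2 + H
-16*sqrt(y(-1) + 23)*(-5) = -16*sqrt((2 - 1) + 23)*(-5) = -16*sqrt(1 + 23)*(-5) = -32*sqrt(6)*(-5) = 160*sqrt(6)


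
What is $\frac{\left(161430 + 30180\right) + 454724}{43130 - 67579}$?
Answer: $- \frac{646334}{24449} \approx -26.436$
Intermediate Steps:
$\frac{\left(161430 + 30180\right) + 454724}{43130 - 67579} = \frac{191610 + 454724}{-24449} = 646334 \left(- \frac{1}{24449}\right) = - \frac{646334}{24449}$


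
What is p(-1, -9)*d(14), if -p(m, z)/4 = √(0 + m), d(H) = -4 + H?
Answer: -40*I ≈ -40.0*I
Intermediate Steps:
p(m, z) = -4*√m (p(m, z) = -4*√(0 + m) = -4*√m)
p(-1, -9)*d(14) = (-4*I)*(-4 + 14) = -4*I*10 = -40*I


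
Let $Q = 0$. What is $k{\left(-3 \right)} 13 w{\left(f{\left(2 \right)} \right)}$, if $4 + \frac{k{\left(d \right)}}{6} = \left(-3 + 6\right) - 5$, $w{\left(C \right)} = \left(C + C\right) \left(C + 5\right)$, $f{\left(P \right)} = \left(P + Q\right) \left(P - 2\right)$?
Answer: $0$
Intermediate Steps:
$f{\left(P \right)} = P \left(-2 + P\right)$ ($f{\left(P \right)} = \left(P + 0\right) \left(P - 2\right) = P \left(-2 + P\right)$)
$w{\left(C \right)} = 2 C \left(5 + C\right)$
$k{\left(d \right)} = -36$ ($k{\left(d \right)} = -24 + 6 \left(\left(-3 + 6\right) - 5\right) = -24 + 6 \left(3 - 5\right) = -24 + 6 \left(-2\right) = -24 - 12 = -36$)
$k{\left(-3 \right)} 13 w{\left(f{\left(2 \right)} \right)} = \left(-36\right) 13 \cdot 2 \cdot 2 \left(-2 + 2\right) \left(5 + 2 \left(-2 + 2\right)\right) = - 468 \cdot 2 \cdot 2 \cdot 0 \left(5 + 2 \cdot 0\right) = - 468 \cdot 2 \cdot 0 \left(5 + 0\right) = - 468 \cdot 2 \cdot 0 \cdot 5 = \left(-468\right) 0 = 0$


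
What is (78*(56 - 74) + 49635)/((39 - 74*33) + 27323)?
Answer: 48231/24920 ≈ 1.9354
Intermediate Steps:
(78*(56 - 74) + 49635)/((39 - 74*33) + 27323) = (78*(-18) + 49635)/((39 - 2442) + 27323) = (-1404 + 49635)/(-2403 + 27323) = 48231/24920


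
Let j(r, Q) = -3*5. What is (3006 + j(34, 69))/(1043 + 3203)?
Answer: 2991/4246 ≈ 0.70443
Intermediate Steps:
j(r, Q) = -15
(3006 + j(34, 69))/(1043 + 3203) = (3006 - 15)/(1043 + 3203) = 2991/4246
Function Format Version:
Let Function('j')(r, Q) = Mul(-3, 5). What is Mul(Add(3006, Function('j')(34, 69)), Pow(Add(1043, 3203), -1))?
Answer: Rational(2991, 4246) ≈ 0.70443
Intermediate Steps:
Function('j')(r, Q) = -15
Mul(Add(3006, Function('j')(34, 69)), Pow(Add(1043, 3203), -1)) = Mul(Add(3006, -15), Pow(Add(1043, 3203), -1)) = Mul(2991, Pow(4246, -1)) = Mul(2991, Rational(1, 4246)) = Rational(2991, 4246)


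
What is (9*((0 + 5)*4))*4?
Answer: 720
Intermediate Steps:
(9*((0 + 5)*4))*4 = (9*(5*4))*4 = (9*20)*4 = 180*4 = 720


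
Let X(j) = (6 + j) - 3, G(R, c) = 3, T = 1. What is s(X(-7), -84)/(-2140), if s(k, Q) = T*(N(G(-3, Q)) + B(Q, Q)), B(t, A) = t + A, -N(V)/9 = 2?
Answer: 93/1070 ≈ 0.086916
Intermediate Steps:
X(j) = 3 + j
N(V) = -18 (N(V) = -9*2 = -18)
B(t, A) = A + t
s(k, Q) = -18 + 2*Q (s(k, Q) = 1*(-18 + (Q + Q)) = 1*(-18 + 2*Q) = -18 + 2*Q)
s(X(-7), -84)/(-2140) = (-18 + 2*(-84))/(-2140) = (-18 - 168)*(-1/2140) = -186*(-1/2140) = 93/1070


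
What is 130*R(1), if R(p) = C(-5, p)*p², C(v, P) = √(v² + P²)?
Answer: 130*√26 ≈ 662.87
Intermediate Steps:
C(v, P) = √(P² + v²)
R(p) = p²*√(25 + p²) (R(p) = √(p² + (-5)²)*p² = √(p² + 25)*p² = √(25 + p²)*p² = p²*√(25 + p²))
130*R(1) = 130*(1²*√(25 + 1²)) = 130*(1*√(25 + 1)) = 130*(1*√26) = 130*√26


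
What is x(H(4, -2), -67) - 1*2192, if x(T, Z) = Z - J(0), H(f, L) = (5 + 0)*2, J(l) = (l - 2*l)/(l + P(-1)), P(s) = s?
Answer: -2259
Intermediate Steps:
J(l) = -l/(-1 + l) (J(l) = (l - 2*l)/(l - 1) = (-l)/(-1 + l) = -l/(-1 + l))
H(f, L) = 10 (H(f, L) = 5*2 = 10)
x(T, Z) = Z (x(T, Z) = Z - (-1)*0/(-1 + 0) = Z - (-1)*0/(-1) = Z - (-1)*0*(-1) = Z - 1*0 = Z + 0 = Z)
x(H(4, -2), -67) - 1*2192 = -67 - 1*2192 = -67 - 2192 = -2259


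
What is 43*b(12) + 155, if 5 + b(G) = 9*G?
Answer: 4584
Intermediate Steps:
b(G) = -5 + 9*G
43*b(12) + 155 = 43*(-5 + 9*12) + 155 = 43*(-5 + 108) + 155 = 43*103 + 155 = 4429 + 155 = 4584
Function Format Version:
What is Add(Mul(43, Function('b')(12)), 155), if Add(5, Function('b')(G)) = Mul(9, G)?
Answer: 4584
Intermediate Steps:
Function('b')(G) = Add(-5, Mul(9, G))
Add(Mul(43, Function('b')(12)), 155) = Add(Mul(43, Add(-5, Mul(9, 12))), 155) = Add(Mul(43, Add(-5, 108)), 155) = Add(Mul(43, 103), 155) = Add(4429, 155) = 4584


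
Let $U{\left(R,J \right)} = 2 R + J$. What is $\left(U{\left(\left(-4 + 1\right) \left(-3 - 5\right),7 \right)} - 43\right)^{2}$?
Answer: $144$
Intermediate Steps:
$U{\left(R,J \right)} = J + 2 R$
$\left(U{\left(\left(-4 + 1\right) \left(-3 - 5\right),7 \right)} - 43\right)^{2} = \left(\left(7 + 2 \left(-4 + 1\right) \left(-3 - 5\right)\right) - 43\right)^{2} = \left(\left(7 + 2 \left(\left(-3\right) \left(-8\right)\right)\right) - 43\right)^{2} = \left(\left(7 + 2 \cdot 24\right) - 43\right)^{2} = \left(\left(7 + 48\right) - 43\right)^{2} = \left(55 - 43\right)^{2} = 12^{2} = 144$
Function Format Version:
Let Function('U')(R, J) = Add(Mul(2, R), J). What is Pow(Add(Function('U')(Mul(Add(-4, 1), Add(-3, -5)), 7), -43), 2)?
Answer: 144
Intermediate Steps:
Function('U')(R, J) = Add(J, Mul(2, R))
Pow(Add(Function('U')(Mul(Add(-4, 1), Add(-3, -5)), 7), -43), 2) = Pow(Add(Add(7, Mul(2, Mul(Add(-4, 1), Add(-3, -5)))), -43), 2) = Pow(Add(Add(7, Mul(2, Mul(-3, -8))), -43), 2) = Pow(Add(Add(7, Mul(2, 24)), -43), 2) = Pow(Add(Add(7, 48), -43), 2) = Pow(Add(55, -43), 2) = Pow(12, 2) = 144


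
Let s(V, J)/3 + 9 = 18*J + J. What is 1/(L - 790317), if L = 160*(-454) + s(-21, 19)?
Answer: -1/861901 ≈ -1.1602e-6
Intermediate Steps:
s(V, J) = -27 + 57*J (s(V, J) = -27 + 3*(18*J + J) = -27 + 3*(19*J) = -27 + 57*J)
L = -71584 (L = 160*(-454) + (-27 + 57*19) = -72640 + (-27 + 1083) = -72640 + 1056 = -71584)
1/(L - 790317) = 1/(-71584 - 790317) = 1/(-861901) = -1/861901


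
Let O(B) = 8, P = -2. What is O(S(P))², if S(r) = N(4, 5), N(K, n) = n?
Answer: 64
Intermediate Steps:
S(r) = 5
O(S(P))² = 8² = 64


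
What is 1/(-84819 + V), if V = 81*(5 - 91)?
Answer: -1/91785 ≈ -1.0895e-5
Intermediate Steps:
V = -6966 (V = 81*(-86) = -6966)
1/(-84819 + V) = 1/(-84819 - 6966) = 1/(-91785) = -1/91785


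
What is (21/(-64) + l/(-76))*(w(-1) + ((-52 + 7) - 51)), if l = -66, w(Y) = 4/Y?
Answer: -16425/304 ≈ -54.030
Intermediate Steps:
(21/(-64) + l/(-76))*(w(-1) + ((-52 + 7) - 51)) = (21/(-64) - 66/(-76))*(4/(-1) + ((-52 + 7) - 51)) = (21*(-1/64) - 66*(-1/76))*(4*(-1) + (-45 - 51)) = (-21/64 + 33/38)*(-4 - 96) = (657/1216)*(-100) = -16425/304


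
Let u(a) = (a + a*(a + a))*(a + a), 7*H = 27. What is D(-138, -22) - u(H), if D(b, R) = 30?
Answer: -78648/343 ≈ -229.29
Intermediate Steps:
H = 27/7 (H = (⅐)*27 = 27/7 ≈ 3.8571)
u(a) = 2*a*(a + 2*a²) (u(a) = (a + a*(2*a))*(2*a) = (a + 2*a²)*(2*a) = 2*a*(a + 2*a²))
D(-138, -22) - u(H) = 30 - (27/7)²*(2 + 4*(27/7)) = 30 - 729*(2 + 108/7)/49 = 30 - 729*122/(49*7) = 30 - 1*88938/343 = 30 - 88938/343 = -78648/343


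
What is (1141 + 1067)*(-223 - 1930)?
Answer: -4753824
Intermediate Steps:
(1141 + 1067)*(-223 - 1930) = 2208*(-2153) = -4753824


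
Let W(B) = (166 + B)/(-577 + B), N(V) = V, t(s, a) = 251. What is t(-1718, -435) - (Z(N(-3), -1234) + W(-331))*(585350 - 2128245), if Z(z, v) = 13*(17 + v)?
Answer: -22164153944277/908 ≈ -2.4410e+10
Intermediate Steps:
W(B) = (166 + B)/(-577 + B)
Z(z, v) = 221 + 13*v
t(-1718, -435) - (Z(N(-3), -1234) + W(-331))*(585350 - 2128245) = 251 - ((221 + 13*(-1234)) + (166 - 331)/(-577 - 331))*(585350 - 2128245) = 251 - ((221 - 16042) - 165/(-908))*(-1542895) = 251 - (-15821 - 1/908*(-165))*(-1542895) = 251 - (-15821 + 165/908)*(-1542895) = 251 - (-14365303)*(-1542895)/908 = 251 - 1*22164154172185/908 = 251 - 22164154172185/908 = -22164153944277/908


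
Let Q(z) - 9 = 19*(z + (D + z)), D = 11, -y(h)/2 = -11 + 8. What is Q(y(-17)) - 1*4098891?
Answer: -4098445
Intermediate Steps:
y(h) = 6 (y(h) = -2*(-11 + 8) = -2*(-3) = 6)
Q(z) = 218 + 38*z (Q(z) = 9 + 19*(z + (11 + z)) = 9 + 19*(11 + 2*z) = 9 + (209 + 38*z) = 218 + 38*z)
Q(y(-17)) - 1*4098891 = (218 + 38*6) - 1*4098891 = (218 + 228) - 4098891 = 446 - 4098891 = -4098445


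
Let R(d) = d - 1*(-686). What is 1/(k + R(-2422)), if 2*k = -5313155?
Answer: -2/5316627 ≈ -3.7618e-7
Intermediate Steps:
k = -5313155/2 (k = (½)*(-5313155) = -5313155/2 ≈ -2.6566e+6)
R(d) = 686 + d (R(d) = d + 686 = 686 + d)
1/(k + R(-2422)) = 1/(-5313155/2 + (686 - 2422)) = 1/(-5313155/2 - 1736) = 1/(-5316627/2) = -2/5316627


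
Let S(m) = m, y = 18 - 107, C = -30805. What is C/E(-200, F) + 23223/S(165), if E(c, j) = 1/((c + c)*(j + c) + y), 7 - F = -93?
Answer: -67620201784/55 ≈ -1.2295e+9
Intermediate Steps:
y = -89
F = 100 (F = 7 - 1*(-93) = 7 + 93 = 100)
E(c, j) = 1/(-89 + 2*c*(c + j)) (E(c, j) = 1/((c + c)*(j + c) - 89) = 1/((2*c)*(c + j) - 89) = 1/(2*c*(c + j) - 89) = 1/(-89 + 2*c*(c + j)))
C/E(-200, F) + 23223/S(165) = -30805/(1/(-89 + 2*(-200)² + 2*(-200)*100)) + 23223/165 = -30805/(1/(-89 + 2*40000 - 40000)) + 23223*(1/165) = -30805/(1/(-89 + 80000 - 40000)) + 7741/55 = -30805/(1/39911) + 7741/55 = -30805/1/39911 + 7741/55 = -30805*39911 + 7741/55 = -1229458355 + 7741/55 = -67620201784/55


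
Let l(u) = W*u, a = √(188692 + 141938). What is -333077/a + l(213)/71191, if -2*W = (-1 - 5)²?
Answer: -3834/71191 - 333077*√330630/330630 ≈ -579.31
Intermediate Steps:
W = -18 (W = -(-1 - 5)²/2 = -½*(-6)² = -½*36 = -18)
a = √330630 ≈ 575.00
l(u) = -18*u
-333077/a + l(213)/71191 = -333077*√330630/330630 - 18*213/71191 = -333077*√330630/330630 - 3834*1/71191 = -333077*√330630/330630 - 3834/71191 = -3834/71191 - 333077*√330630/330630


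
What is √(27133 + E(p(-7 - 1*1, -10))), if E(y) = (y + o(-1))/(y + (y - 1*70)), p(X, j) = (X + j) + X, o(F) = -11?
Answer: 3*√44872454/122 ≈ 164.72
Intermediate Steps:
p(X, j) = j + 2*X
E(y) = (-11 + y)/(-70 + 2*y) (E(y) = (y - 11)/(y + (y - 1*70)) = (-11 + y)/(y + (y - 70)) = (-11 + y)/(y + (-70 + y)) = (-11 + y)/(-70 + 2*y))
√(27133 + E(p(-7 - 1*1, -10))) = √(27133 + (-11 + (-10 + 2*(-7 - 1*1)))/(2*(-35 + (-10 + 2*(-7 - 1*1))))) = √(27133 + (-11 + (-10 + 2*(-7 - 1)))/(2*(-35 + (-10 + 2*(-7 - 1))))) = √(27133 + (-11 + (-10 + 2*(-8)))/(2*(-35 + (-10 + 2*(-8))))) = √(27133 + (-11 + (-10 - 16))/(2*(-35 + (-10 - 16)))) = √(27133 + (-11 - 26)/(2*(-35 - 26))) = √(27133 + (½)*(-37)/(-61)) = √(27133 + (½)*(-1/61)*(-37)) = √(27133 + 37/122) = √(3310263/122) = 3*√44872454/122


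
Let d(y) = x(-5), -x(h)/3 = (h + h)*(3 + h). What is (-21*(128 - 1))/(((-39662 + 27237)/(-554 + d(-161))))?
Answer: -233934/1775 ≈ -131.79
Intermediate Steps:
x(h) = -6*h*(3 + h) (x(h) = -3*(h + h)*(3 + h) = -3*2*h*(3 + h) = -6*h*(3 + h))
d(y) = -60 (d(y) = -6*(-5)*(3 - 5) = -6*(-5)*(-2) = -60)
(-21*(128 - 1))/(((-39662 + 27237)/(-554 + d(-161)))) = (-21*(128 - 1))/(((-39662 + 27237)/(-554 - 60))) = (-21*127)/((-12425/(-614))) = -2667/((-12425*(-1/614))) = -2667/12425/614 = -2667*614/12425 = -233934/1775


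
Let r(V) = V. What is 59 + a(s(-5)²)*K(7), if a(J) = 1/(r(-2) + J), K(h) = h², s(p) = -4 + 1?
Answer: 66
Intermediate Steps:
s(p) = -3
a(J) = 1/(-2 + J)
59 + a(s(-5)²)*K(7) = 59 + 7²/(-2 + (-3)²) = 59 + 49/(-2 + 9) = 59 + 49/7 = 59 + (⅐)*49 = 59 + 7 = 66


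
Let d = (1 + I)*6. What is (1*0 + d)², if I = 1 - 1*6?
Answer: 576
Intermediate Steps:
I = -5 (I = 1 - 6 = -5)
d = -24 (d = (1 - 5)*6 = -4*6 = -24)
(1*0 + d)² = (1*0 - 24)² = (0 - 24)² = (-24)² = 576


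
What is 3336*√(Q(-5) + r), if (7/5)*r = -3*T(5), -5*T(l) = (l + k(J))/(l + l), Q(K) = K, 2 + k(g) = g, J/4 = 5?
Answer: 1668*I*√19670/35 ≈ 6683.9*I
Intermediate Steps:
J = 20 (J = 4*5 = 20)
k(g) = -2 + g
T(l) = -(18 + l)/(10*l) (T(l) = -(l + (-2 + 20))/(5*(l + l)) = -(l + 18)/(5*(2*l)) = -(18 + l)*1/(2*l)/5 = -(18 + l)/(10*l))
r = 69/70 (r = 5*(-3*(-18 - 1*5)/(10*5))/7 = 5*(-3*(-18 - 5)/(10*5))/7 = 5*(-3*(-23)/(10*5))/7 = 5*(-3*(-23/50))/7 = (5/7)*(69/50) = 69/70 ≈ 0.98571)
3336*√(Q(-5) + r) = 3336*√(-5 + 69/70) = 3336*√(-281/70) = 3336*(I*√19670/70) = 1668*I*√19670/35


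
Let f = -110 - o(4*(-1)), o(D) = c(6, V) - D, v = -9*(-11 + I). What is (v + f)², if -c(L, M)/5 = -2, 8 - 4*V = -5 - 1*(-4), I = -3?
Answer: 4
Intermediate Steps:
V = 9/4 (V = 2 - (-5 - 1*(-4))/4 = 2 - (-5 + 4)/4 = 2 - ¼*(-1) = 2 + ¼ = 9/4 ≈ 2.2500)
c(L, M) = 10 (c(L, M) = -5*(-2) = 10)
v = 126 (v = -9*(-11 - 3) = -9*(-14) = 126)
o(D) = 10 - D
f = -124 (f = -110 - (10 - 4*(-1)) = -110 - (10 - 1*(-4)) = -110 - (10 + 4) = -110 - 1*14 = -110 - 14 = -124)
(v + f)² = (126 - 124)² = 2² = 4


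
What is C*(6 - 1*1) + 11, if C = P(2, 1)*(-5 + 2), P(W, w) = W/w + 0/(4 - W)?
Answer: -19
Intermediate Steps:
P(W, w) = W/w (P(W, w) = W/w + 0 = W/w)
C = -6 (C = (2/1)*(-5 + 2) = (2*1)*(-3) = 2*(-3) = -6)
C*(6 - 1*1) + 11 = -6*(6 - 1*1) + 11 = -6*(6 - 1) + 11 = -6*5 + 11 = -30 + 11 = -19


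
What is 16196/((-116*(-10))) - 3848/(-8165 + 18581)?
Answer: 1283077/94395 ≈ 13.593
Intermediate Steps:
16196/((-116*(-10))) - 3848/(-8165 + 18581) = 16196/1160 - 3848/10416 = 16196*(1/1160) - 3848*1/10416 = 4049/290 - 481/1302 = 1283077/94395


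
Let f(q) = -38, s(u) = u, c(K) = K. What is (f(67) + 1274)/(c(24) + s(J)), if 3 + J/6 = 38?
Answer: 206/39 ≈ 5.2821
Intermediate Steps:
J = 210 (J = -18 + 6*38 = -18 + 228 = 210)
(f(67) + 1274)/(c(24) + s(J)) = (-38 + 1274)/(24 + 210) = 1236/234 = 1236*(1/234) = 206/39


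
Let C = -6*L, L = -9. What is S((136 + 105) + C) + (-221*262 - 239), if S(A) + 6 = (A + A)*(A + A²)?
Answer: 51460653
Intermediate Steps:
C = 54 (C = -6*(-9) = 54)
S(A) = -6 + 2*A*(A + A²) (S(A) = -6 + (A + A)*(A + A²) = -6 + (2*A)*(A + A²) = -6 + 2*A*(A + A²))
S((136 + 105) + C) + (-221*262 - 239) = (-6 + 2*((136 + 105) + 54)² + 2*((136 + 105) + 54)³) + (-221*262 - 239) = (-6 + 2*(241 + 54)² + 2*(241 + 54)³) + (-57902 - 239) = (-6 + 2*295² + 2*295³) - 58141 = (-6 + 2*87025 + 2*25672375) - 58141 = (-6 + 174050 + 51344750) - 58141 = 51518794 - 58141 = 51460653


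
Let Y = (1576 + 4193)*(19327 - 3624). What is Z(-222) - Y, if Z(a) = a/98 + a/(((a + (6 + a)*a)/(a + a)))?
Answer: -954372046854/10535 ≈ -9.0591e+7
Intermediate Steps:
Z(a) = a/98 + 2*a**2/(a + a*(6 + a)) (Z(a) = a*(1/98) + a/(((a + a*(6 + a))/((2*a)))) = a/98 + a/(((a + a*(6 + a))*(1/(2*a)))) = a/98 + a/(((a + a*(6 + a))/(2*a))) = a/98 + a*(2*a/(a + a*(6 + a))) = a/98 + 2*a**2/(a + a*(6 + a)))
Y = 90590607 (Y = 5769*15703 = 90590607)
Z(-222) - Y = (1/98)*(-222)*(203 - 222)/(7 - 222) - 1*90590607 = (1/98)*(-222)*(-19)/(-215) - 90590607 = (1/98)*(-222)*(-1/215)*(-19) - 90590607 = -2109/10535 - 90590607 = -954372046854/10535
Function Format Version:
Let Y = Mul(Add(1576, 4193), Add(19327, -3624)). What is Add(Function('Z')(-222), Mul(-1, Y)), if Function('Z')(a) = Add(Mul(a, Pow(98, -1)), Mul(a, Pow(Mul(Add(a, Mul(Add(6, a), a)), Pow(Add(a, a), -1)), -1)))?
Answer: Rational(-954372046854, 10535) ≈ -9.0591e+7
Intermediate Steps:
Function('Z')(a) = Add(Mul(Rational(1, 98), a), Mul(2, Pow(a, 2), Pow(Add(a, Mul(a, Add(6, a))), -1))) (Function('Z')(a) = Add(Mul(a, Rational(1, 98)), Mul(a, Pow(Mul(Add(a, Mul(a, Add(6, a))), Pow(Mul(2, a), -1)), -1))) = Add(Mul(Rational(1, 98), a), Mul(a, Pow(Mul(Add(a, Mul(a, Add(6, a))), Mul(Rational(1, 2), Pow(a, -1))), -1))) = Add(Mul(Rational(1, 98), a), Mul(a, Pow(Mul(Rational(1, 2), Pow(a, -1), Add(a, Mul(a, Add(6, a)))), -1))) = Add(Mul(Rational(1, 98), a), Mul(a, Mul(2, a, Pow(Add(a, Mul(a, Add(6, a))), -1)))) = Add(Mul(Rational(1, 98), a), Mul(2, Pow(a, 2), Pow(Add(a, Mul(a, Add(6, a))), -1))))
Y = 90590607 (Y = Mul(5769, 15703) = 90590607)
Add(Function('Z')(-222), Mul(-1, Y)) = Add(Mul(Rational(1, 98), -222, Pow(Add(7, -222), -1), Add(203, -222)), Mul(-1, 90590607)) = Add(Mul(Rational(1, 98), -222, Pow(-215, -1), -19), -90590607) = Add(Mul(Rational(1, 98), -222, Rational(-1, 215), -19), -90590607) = Add(Rational(-2109, 10535), -90590607) = Rational(-954372046854, 10535)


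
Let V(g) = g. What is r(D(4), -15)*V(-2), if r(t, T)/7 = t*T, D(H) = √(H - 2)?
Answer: 210*√2 ≈ 296.98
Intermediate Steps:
D(H) = √(-2 + H)
r(t, T) = 7*T*t (r(t, T) = 7*(t*T) = 7*(T*t) = 7*T*t)
r(D(4), -15)*V(-2) = (7*(-15)*√(-2 + 4))*(-2) = (7*(-15)*√2)*(-2) = -105*√2*(-2) = 210*√2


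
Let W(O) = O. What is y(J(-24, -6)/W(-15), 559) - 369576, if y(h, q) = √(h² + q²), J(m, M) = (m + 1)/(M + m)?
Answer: -369576 + √63277403029/450 ≈ -3.6902e+5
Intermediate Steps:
J(m, M) = (1 + m)/(M + m)
y(J(-24, -6)/W(-15), 559) - 369576 = √((((1 - 24)/(-6 - 24))/(-15))² + 559²) - 369576 = √(((-23/(-30))*(-1/15))² + 312481) - 369576 = √((-1/30*(-23)*(-1/15))² + 312481) - 369576 = √(((23/30)*(-1/15))² + 312481) - 369576 = √((-23/450)² + 312481) - 369576 = √(529/202500 + 312481) - 369576 = √(63277403029/202500) - 369576 = √63277403029/450 - 369576 = -369576 + √63277403029/450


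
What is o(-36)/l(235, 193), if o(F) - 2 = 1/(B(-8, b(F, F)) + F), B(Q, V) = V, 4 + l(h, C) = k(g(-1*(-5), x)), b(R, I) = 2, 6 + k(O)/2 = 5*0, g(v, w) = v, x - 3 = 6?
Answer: -67/544 ≈ -0.12316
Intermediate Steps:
x = 9 (x = 3 + 6 = 9)
k(O) = -12 (k(O) = -12 + 2*(5*0) = -12 + 2*0 = -12 + 0 = -12)
l(h, C) = -16 (l(h, C) = -4 - 12 = -16)
o(F) = 2 + 1/(2 + F)
o(-36)/l(235, 193) = ((5 + 2*(-36))/(2 - 36))/(-16) = ((5 - 72)/(-34))*(-1/16) = -1/34*(-67)*(-1/16) = (67/34)*(-1/16) = -67/544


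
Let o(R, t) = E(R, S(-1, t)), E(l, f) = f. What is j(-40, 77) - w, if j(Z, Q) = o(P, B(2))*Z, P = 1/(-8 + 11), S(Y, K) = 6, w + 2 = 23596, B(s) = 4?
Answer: -23834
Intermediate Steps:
w = 23594 (w = -2 + 23596 = 23594)
P = 1/3 ≈ 0.33333
o(R, t) = 6
j(Z, Q) = 6*Z
j(-40, 77) - w = 6*(-40) - 1*23594 = -240 - 23594 = -23834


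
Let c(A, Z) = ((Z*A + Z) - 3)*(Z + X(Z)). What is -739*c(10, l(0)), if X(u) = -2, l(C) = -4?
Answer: -208398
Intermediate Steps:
c(A, Z) = (-2 + Z)*(-3 + Z + A*Z) (c(A, Z) = ((Z*A + Z) - 3)*(Z - 2) = ((A*Z + Z) - 3)*(-2 + Z) = ((Z + A*Z) - 3)*(-2 + Z) = (-3 + Z + A*Z)*(-2 + Z) = (-2 + Z)*(-3 + Z + A*Z))
-739*c(10, l(0)) = -739*(6 + (-4)² - 5*(-4) + 10*(-4)² - 2*10*(-4)) = -739*(6 + 16 + 20 + 10*16 + 80) = -739*(6 + 16 + 20 + 160 + 80) = -739*282 = -208398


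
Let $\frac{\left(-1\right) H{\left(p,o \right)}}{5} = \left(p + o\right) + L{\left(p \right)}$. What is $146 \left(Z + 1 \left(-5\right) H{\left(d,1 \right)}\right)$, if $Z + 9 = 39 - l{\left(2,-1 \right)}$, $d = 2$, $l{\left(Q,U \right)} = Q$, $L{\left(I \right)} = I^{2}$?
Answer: $29638$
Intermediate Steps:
$H{\left(p,o \right)} = - 5 o - 5 p - 5 p^{2}$ ($H{\left(p,o \right)} = - 5 \left(\left(p + o\right) + p^{2}\right) = - 5 \left(\left(o + p\right) + p^{2}\right) = - 5 \left(o + p + p^{2}\right) = - 5 o - 5 p - 5 p^{2}$)
$Z = 28$ ($Z = -9 + \left(39 - 2\right) = -9 + 37 = 28$)
$146 \left(Z + 1 \left(-5\right) H{\left(d,1 \right)}\right) = 146 \left(28 + 1 \left(-5\right) \left(\left(-5\right) 1 - 10 - 5 \cdot 2^{2}\right)\right) = 146 \left(28 - 5 \left(-5 - 10 - 20\right)\right) = 146 \left(28 - -175\right) = 146 \left(28 + 175\right) = 146 \cdot 203 = 29638$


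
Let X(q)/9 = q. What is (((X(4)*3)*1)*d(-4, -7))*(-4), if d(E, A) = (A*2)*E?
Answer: -24192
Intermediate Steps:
X(q) = 9*q
d(E, A) = 2*A*E (d(E, A) = (2*A)*E = 2*A*E)
(((X(4)*3)*1)*d(-4, -7))*(-4) = ((((9*4)*3)*1)*(2*(-7)*(-4)))*(-4) = (((36*3)*1)*56)*(-4) = ((108*1)*56)*(-4) = (108*56)*(-4) = 6048*(-4) = -24192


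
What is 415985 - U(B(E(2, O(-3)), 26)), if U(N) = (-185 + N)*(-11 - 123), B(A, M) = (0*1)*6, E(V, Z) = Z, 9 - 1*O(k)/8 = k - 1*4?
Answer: 391195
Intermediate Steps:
O(k) = 104 - 8*k (O(k) = 72 - 8*(k - 1*4) = 72 - 8*(k - 4) = 72 - 8*(-4 + k) = 72 + (32 - 8*k) = 104 - 8*k)
B(A, M) = 0 (B(A, M) = 0*6 = 0)
U(N) = 24790 - 134*N (U(N) = (-185 + N)*(-134) = 24790 - 134*N)
415985 - U(B(E(2, O(-3)), 26)) = 415985 - (24790 - 134*0) = 415985 - (24790 + 0) = 415985 - 1*24790 = 415985 - 24790 = 391195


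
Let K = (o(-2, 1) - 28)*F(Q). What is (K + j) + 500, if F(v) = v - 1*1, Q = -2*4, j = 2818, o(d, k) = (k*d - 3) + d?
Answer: 3633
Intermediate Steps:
o(d, k) = -3 + d + d*k (o(d, k) = (d*k - 3) + d = (-3 + d*k) + d = -3 + d + d*k)
Q = -8
F(v) = -1 + v (F(v) = v - 1 = -1 + v)
K = 315 (K = ((-3 - 2 - 2*1) - 28)*(-1 - 8) = ((-3 - 2 - 2) - 28)*(-9) = (-7 - 28)*(-9) = -35*(-9) = 315)
(K + j) + 500 = (315 + 2818) + 500 = 3133 + 500 = 3633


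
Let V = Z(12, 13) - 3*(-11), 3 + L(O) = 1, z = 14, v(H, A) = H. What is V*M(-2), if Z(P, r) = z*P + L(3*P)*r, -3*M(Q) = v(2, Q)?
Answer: -350/3 ≈ -116.67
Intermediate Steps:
M(Q) = -⅔ (M(Q) = -⅓*2 = -⅔)
L(O) = -2 (L(O) = -3 + 1 = -2)
Z(P, r) = -2*r + 14*P (Z(P, r) = 14*P - 2*r = -2*r + 14*P)
V = 175 (V = (-2*13 + 14*12) - 3*(-11) = (-26 + 168) - 1*(-33) = 142 + 33 = 175)
V*M(-2) = 175*(-⅔) = -350/3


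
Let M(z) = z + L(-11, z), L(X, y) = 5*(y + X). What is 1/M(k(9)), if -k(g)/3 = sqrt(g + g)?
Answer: 55/2807 - 54*sqrt(2)/2807 ≈ -0.0076122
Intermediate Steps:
L(X, y) = 5*X + 5*y (L(X, y) = 5*(X + y) = 5*X + 5*y)
k(g) = -3*sqrt(2)*sqrt(g) (k(g) = -3*sqrt(g + g) = -3*sqrt(2)*sqrt(g))
M(z) = -55 + 6*z (M(z) = z + (5*(-11) + 5*z) = z + (-55 + 5*z) = -55 + 6*z)
1/M(k(9)) = 1/(-55 + 6*(-3*sqrt(2)*sqrt(9))) = 1/(-55 + 6*(-3*sqrt(2)*3)) = 1/(-55 + 6*(-9*sqrt(2))) = 1/(-55 - 54*sqrt(2))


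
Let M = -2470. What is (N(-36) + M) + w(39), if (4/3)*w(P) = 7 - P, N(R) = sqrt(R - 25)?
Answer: -2494 + I*sqrt(61) ≈ -2494.0 + 7.8102*I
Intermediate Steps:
N(R) = sqrt(-25 + R)
w(P) = 21/4 - 3*P/4 (w(P) = 3*(7 - P)/4 = 21/4 - 3*P/4)
(N(-36) + M) + w(39) = (sqrt(-25 - 36) - 2470) + (21/4 - 3/4*39) = (sqrt(-61) - 2470) + (21/4 - 117/4) = (I*sqrt(61) - 2470) - 24 = (-2470 + I*sqrt(61)) - 24 = -2494 + I*sqrt(61)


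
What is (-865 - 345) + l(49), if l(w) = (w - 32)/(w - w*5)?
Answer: -237177/196 ≈ -1210.1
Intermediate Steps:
l(w) = -(-32 + w)/(4*w) (l(w) = (-32 + w)/(w - 5*w) = (-32 + w)/((-4*w)) = (-32 + w)*(-1/(4*w)) = -(-32 + w)/(4*w))
(-865 - 345) + l(49) = (-865 - 345) + (¼)*(32 - 1*49)/49 = -1210 + (¼)*(1/49)*(32 - 49) = -1210 + (¼)*(1/49)*(-17) = -1210 - 17/196 = -237177/196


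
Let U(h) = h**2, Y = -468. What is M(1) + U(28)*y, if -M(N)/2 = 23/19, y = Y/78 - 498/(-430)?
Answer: -15516626/4085 ≈ -3798.4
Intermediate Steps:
y = -1041/215 (y = -468/78 - 498/(-430) = -468*1/78 - 498*(-1/430) = -6 + 249/215 = -1041/215 ≈ -4.8419)
M(N) = -46/19
M(1) + U(28)*y = -46/19 + 28**2*(-1041/215) = -46/19 + 784*(-1041/215) = -46/19 - 816144/215 = -15516626/4085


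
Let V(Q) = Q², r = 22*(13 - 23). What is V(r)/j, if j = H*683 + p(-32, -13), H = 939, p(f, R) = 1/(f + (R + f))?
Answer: 931700/12345737 ≈ 0.075467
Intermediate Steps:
r = -220 (r = 22*(-10) = -220)
p(f, R) = 1/(R + 2*f)
j = 49382948/77 (j = 939*683 + 1/(-13 + 2*(-32)) = 641337 + 1/(-13 - 64) = 641337 + 1/(-77) = 641337 - 1/77 = 49382948/77 ≈ 6.4134e+5)
V(r)/j = (-220)²/(49382948/77) = 48400*(77/49382948) = 931700/12345737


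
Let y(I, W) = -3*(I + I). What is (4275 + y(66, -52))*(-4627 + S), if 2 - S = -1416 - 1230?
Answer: -7676541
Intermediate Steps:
y(I, W) = -6*I
S = 2648 (S = 2 - (-1416 - 1230) = 2 - 1*(-2646) = 2 + 2646 = 2648)
(4275 + y(66, -52))*(-4627 + S) = (4275 - 6*66)*(-4627 + 2648) = (4275 - 396)*(-1979) = 3879*(-1979) = -7676541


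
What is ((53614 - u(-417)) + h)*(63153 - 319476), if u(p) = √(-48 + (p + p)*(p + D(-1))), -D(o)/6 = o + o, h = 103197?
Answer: -40194265953 + 256323*√337722 ≈ -4.0045e+10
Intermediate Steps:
D(o) = -12*o (D(o) = -6*(o + o) = -12*o)
u(p) = √(-48 + 2*p*(12 + p)) (u(p) = √(-48 + (p + p)*(p - 12*(-1))) = √(-48 + (2*p)*(p + 12)) = √(-48 + (2*p)*(12 + p)) = √(-48 + 2*p*(12 + p)))
((53614 - u(-417)) + h)*(63153 - 319476) = ((53614 - √(-48 + 2*(-417)² + 24*(-417))) + 103197)*(63153 - 319476) = ((53614 - √(-48 + 2*173889 - 10008)) + 103197)*(-256323) = ((53614 - √(-48 + 347778 - 10008)) + 103197)*(-256323) = ((53614 - √337722) + 103197)*(-256323) = (156811 - √337722)*(-256323) = -40194265953 + 256323*√337722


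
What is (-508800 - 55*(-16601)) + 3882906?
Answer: 4287161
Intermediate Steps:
(-508800 - 55*(-16601)) + 3882906 = (-508800 + 913055) + 3882906 = 404255 + 3882906 = 4287161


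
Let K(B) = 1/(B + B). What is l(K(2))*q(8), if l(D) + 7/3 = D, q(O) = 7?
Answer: -175/12 ≈ -14.583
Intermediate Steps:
K(B) = 1/(2*B)
l(D) = -7/3 + D
l(K(2))*q(8) = (-7/3 + (1/2)/2)*7 = (-7/3 + (1/2)*(1/2))*7 = (-7/3 + 1/4)*7 = -25/12*7 = -175/12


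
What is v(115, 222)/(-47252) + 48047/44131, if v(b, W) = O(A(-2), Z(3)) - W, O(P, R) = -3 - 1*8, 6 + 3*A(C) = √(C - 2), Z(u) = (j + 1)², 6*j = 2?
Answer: 2280599367/2085278012 ≈ 1.0937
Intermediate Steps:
j = ⅓ (j = (⅙)*2 = ⅓ ≈ 0.33333)
Z(u) = 16/9 (Z(u) = (⅓ + 1)² = (4/3)² = 16/9)
A(C) = -2 + √(-2 + C)/3 (A(C) = -2 + √(C - 2)/3 = -2 + √(-2 + C)/3)
O(P, R) = -11 (O(P, R) = -3 - 8 = -11)
v(b, W) = -11 - W
v(115, 222)/(-47252) + 48047/44131 = (-11 - 1*222)/(-47252) + 48047/44131 = (-11 - 222)*(-1/47252) + 48047*(1/44131) = -233*(-1/47252) + 48047/44131 = 233/47252 + 48047/44131 = 2280599367/2085278012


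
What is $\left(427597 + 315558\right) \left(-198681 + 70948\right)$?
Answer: $-94925417615$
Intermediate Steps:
$\left(427597 + 315558\right) \left(-198681 + 70948\right) = 743155 \left(-127733\right) = -94925417615$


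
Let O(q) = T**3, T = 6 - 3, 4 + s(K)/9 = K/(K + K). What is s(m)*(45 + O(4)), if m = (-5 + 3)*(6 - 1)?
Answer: -2268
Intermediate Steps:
m = -10 (m = -2*5 = -10)
s(K) = -63/2 (s(K) = -36 + 9*(K/(K + K)) = -36 + 9*(K/((2*K))) = -36 + 9*((1/(2*K))*K) = -36 + 9*(1/2) = -36 + 9/2 = -63/2)
T = 3
O(q) = 27 (O(q) = 3**3 = 27)
s(m)*(45 + O(4)) = -63*(45 + 27)/2 = -63/2*72 = -2268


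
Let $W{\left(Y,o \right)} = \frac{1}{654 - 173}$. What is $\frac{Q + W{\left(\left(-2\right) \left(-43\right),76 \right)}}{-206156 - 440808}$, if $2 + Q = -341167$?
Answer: $\frac{41025572}{77797421} \approx 0.52734$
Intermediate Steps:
$Q = -341169$ ($Q = -2 - 341167 = -341169$)
$W{\left(Y,o \right)} = \frac{1}{481}$
$\frac{Q + W{\left(\left(-2\right) \left(-43\right),76 \right)}}{-206156 - 440808} = \frac{-341169 + \frac{1}{481}}{-206156 - 440808} = - \frac{164102288}{481 \left(-646964\right)} = \left(- \frac{164102288}{481}\right) \left(- \frac{1}{646964}\right) = \frac{41025572}{77797421}$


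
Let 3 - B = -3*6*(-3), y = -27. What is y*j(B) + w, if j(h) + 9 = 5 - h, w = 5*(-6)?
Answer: -1299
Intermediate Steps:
B = -51 (B = 3 - (-3*6)*(-3) = 3 - (-18)*(-3) = 3 - 1*54 = 3 - 54 = -51)
w = -30
j(h) = -4 - h (j(h) = -9 + (5 - h) = -4 - h)
y*j(B) + w = -27*(-4 - 1*(-51)) - 30 = -27*(-4 + 51) - 30 = -27*47 - 30 = -1269 - 30 = -1299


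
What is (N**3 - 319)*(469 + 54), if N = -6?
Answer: -279805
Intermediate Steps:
(N**3 - 319)*(469 + 54) = ((-6)**3 - 319)*(469 + 54) = (-216 - 319)*523 = -535*523 = -279805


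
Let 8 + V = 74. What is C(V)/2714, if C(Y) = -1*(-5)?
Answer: 5/2714 ≈ 0.0018423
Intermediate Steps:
V = 66 (V = -8 + 74 = 66)
C(Y) = 5
C(V)/2714 = 5/2714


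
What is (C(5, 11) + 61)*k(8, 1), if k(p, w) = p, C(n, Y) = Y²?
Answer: 1456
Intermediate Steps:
(C(5, 11) + 61)*k(8, 1) = (11² + 61)*8 = (121 + 61)*8 = 182*8 = 1456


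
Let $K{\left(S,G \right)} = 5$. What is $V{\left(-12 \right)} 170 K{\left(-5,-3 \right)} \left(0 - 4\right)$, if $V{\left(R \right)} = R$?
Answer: $40800$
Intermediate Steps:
$V{\left(-12 \right)} 170 K{\left(-5,-3 \right)} \left(0 - 4\right) = \left(-12\right) 170 \cdot 5 \left(0 - 4\right) = - 2040 \cdot 5 \left(0 - 4\right) = - 2040 \cdot 5 \left(-4\right) = \left(-2040\right) \left(-20\right) = 40800$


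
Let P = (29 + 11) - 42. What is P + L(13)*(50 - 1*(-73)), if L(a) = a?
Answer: 1597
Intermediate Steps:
P = -2 (P = 40 - 42 = -2)
P + L(13)*(50 - 1*(-73)) = -2 + 13*(50 - 1*(-73)) = -2 + 13*(50 + 73) = -2 + 13*123 = -2 + 1599 = 1597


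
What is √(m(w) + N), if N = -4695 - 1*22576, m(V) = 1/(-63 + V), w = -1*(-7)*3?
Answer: I*√48106086/42 ≈ 165.14*I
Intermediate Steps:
w = 21 (w = 7*3 = 21)
N = -27271 (N = -4695 - 22576 = -27271)
√(m(w) + N) = √(1/(-63 + 21) - 27271) = √(1/(-42) - 27271) = √(-1/42 - 27271) = √(-1145383/42) = I*√48106086/42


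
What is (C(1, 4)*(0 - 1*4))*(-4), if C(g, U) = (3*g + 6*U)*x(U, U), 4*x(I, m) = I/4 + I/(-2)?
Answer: -108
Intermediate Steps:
x(I, m) = -I/16 (x(I, m) = (I/4 + I/(-2))/4 = (I*(1/4) + I*(-1/2))/4 = (I/4 - I/2)/4 = (-I/4)/4 = -I/16)
C(g, U) = -U*(3*g + 6*U)/16 (C(g, U) = (3*g + 6*U)*(-U/16) = -U*(3*g + 6*U)/16)
(C(1, 4)*(0 - 1*4))*(-4) = ((-3/16*4*(1 + 2*4))*(0 - 1*4))*(-4) = ((-3/16*4*(1 + 8))*(0 - 4))*(-4) = (-3/16*4*9*(-4))*(-4) = -27/4*(-4)*(-4) = 27*(-4) = -108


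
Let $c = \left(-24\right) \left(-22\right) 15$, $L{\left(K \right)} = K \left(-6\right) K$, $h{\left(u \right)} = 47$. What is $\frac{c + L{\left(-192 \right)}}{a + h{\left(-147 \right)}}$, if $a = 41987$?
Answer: $- \frac{106632}{21017} \approx -5.0736$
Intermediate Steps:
$L{\left(K \right)} = - 6 K^{2}$ ($L{\left(K \right)} = - 6 K K = - 6 K^{2}$)
$c = 7920$ ($c = 528 \cdot 15 = 7920$)
$\frac{c + L{\left(-192 \right)}}{a + h{\left(-147 \right)}} = \frac{7920 - 6 \left(-192\right)^{2}}{41987 + 47} = \frac{7920 - 221184}{42034} = \left(7920 - 221184\right) \frac{1}{42034} = \left(-213264\right) \frac{1}{42034} = - \frac{106632}{21017}$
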